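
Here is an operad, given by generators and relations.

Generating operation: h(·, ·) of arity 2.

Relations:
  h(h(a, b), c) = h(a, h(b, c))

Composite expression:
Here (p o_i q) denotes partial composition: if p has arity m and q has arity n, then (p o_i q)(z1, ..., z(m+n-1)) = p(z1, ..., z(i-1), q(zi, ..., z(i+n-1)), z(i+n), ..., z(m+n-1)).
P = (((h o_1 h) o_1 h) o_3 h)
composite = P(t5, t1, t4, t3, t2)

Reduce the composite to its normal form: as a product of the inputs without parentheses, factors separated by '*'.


t5 * t1 * t4 * t3 * t2

Key point: h is associative — brackets drop, the t-order remains.
h(t5, t1) collapses to t5 * t1
h(t4, t3) collapses to t4 * t3
h(h(t5, t1), h(t4, t3)) collapses to t5 * t1 * t4 * t3
h(h(h(t5, t1), h(t4, t3)), t2) collapses to t5 * t1 * t4 * t3 * t2


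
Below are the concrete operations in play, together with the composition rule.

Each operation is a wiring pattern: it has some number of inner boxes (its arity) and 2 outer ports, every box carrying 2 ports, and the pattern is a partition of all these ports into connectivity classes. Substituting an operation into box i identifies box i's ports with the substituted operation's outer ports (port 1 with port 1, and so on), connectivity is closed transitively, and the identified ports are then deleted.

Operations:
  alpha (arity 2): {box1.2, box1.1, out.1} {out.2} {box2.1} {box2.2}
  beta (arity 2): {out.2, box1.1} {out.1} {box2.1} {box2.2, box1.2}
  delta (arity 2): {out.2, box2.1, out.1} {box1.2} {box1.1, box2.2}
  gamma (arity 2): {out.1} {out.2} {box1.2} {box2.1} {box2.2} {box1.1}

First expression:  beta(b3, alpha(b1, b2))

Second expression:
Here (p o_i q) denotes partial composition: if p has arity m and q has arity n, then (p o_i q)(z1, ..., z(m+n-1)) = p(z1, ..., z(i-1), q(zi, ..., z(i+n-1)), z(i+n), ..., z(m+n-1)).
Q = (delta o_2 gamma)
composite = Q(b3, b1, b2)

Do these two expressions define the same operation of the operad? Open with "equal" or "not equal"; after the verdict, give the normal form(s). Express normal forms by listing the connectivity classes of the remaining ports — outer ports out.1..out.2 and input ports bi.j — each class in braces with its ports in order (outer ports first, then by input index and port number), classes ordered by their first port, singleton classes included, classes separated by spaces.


The first expression reduces to {out.1} {out.2, b3.1} {b1.1, b1.2} {b2.1} {b2.2} {b3.2}
The second expression reduces to {out.1, out.2} {b1.1} {b1.2} {b2.1} {b2.2} {b3.1} {b3.2}
Distinct normal forms: not equal.

not equal — first {out.1} {out.2, b3.1} {b1.1, b1.2} {b2.1} {b2.2} {b3.2}, second {out.1, out.2} {b1.1} {b1.2} {b2.1} {b2.2} {b3.1} {b3.2}


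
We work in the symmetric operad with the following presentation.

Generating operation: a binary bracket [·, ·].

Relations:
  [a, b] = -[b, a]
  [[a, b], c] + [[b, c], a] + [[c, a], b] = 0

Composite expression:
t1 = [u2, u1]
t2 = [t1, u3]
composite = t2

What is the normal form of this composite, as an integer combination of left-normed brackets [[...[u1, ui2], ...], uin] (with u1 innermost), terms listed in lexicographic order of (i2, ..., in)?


Antisymmetry and Jacobi reduce to u1-anchored left-normed brackets.
Composite bracket: [[u2, u1], u3]
Applying ab - ba throughout gives 4 signed words (2^2 = 4).
Collect the words opening with u1:
  u1u2u3 (sign -1) contributes -[[u1, u2], u3]

-[[u1, u2], u3]


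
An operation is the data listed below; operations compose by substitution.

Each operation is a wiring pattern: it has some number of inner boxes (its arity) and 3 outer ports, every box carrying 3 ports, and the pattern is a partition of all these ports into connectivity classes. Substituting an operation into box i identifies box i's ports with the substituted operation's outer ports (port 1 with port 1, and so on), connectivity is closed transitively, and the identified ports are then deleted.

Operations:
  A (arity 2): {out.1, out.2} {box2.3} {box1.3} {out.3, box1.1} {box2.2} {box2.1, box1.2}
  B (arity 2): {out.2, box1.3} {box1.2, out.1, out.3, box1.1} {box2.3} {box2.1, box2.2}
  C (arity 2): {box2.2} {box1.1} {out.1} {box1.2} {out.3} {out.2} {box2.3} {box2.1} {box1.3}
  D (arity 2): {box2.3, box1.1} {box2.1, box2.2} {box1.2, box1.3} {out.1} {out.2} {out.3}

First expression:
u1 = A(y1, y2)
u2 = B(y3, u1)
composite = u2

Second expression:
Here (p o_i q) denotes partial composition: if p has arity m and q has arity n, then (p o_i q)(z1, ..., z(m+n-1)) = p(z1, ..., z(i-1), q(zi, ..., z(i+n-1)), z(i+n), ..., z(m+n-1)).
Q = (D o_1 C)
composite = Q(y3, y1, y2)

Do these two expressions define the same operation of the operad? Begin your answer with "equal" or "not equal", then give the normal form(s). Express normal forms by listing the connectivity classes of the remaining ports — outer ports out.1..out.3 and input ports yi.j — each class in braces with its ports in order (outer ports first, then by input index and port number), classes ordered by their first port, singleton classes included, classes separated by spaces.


not equal; first: {out.1, out.3, y3.1, y3.2} {out.2, y3.3} {y1.1} {y1.2, y2.1} {y1.3} {y2.2} {y2.3}; second: {out.1} {out.2} {out.3} {y1.1} {y1.2} {y1.3} {y2.1, y2.2} {y2.3} {y3.1} {y3.2} {y3.3}

The first composite normalizes to {out.1, out.3, y3.1, y3.2} {out.2, y3.3} {y1.1} {y1.2, y2.1} {y1.3} {y2.2} {y2.3}
The second composite normalizes to {out.1} {out.2} {out.3} {y1.1} {y1.2} {y1.3} {y2.1, y2.2} {y2.3} {y3.1} {y3.2} {y3.3}
No match — not equal.


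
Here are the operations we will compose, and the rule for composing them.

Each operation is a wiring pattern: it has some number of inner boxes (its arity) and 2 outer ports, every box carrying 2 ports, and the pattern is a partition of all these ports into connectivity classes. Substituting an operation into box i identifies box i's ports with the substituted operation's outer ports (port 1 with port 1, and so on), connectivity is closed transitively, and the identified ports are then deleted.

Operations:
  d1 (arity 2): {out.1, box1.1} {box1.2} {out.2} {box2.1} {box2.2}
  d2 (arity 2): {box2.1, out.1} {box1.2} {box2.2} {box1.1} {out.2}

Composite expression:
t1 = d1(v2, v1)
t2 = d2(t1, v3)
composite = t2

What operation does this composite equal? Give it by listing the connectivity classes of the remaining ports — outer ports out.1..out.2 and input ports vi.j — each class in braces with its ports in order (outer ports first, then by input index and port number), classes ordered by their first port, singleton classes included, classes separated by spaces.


Reachability decides: close wires over d2-identified ports.
d1 over (v2, v1) gives {out.1, v2.1} {out.2} {v1.1} {v1.2} {v2.2}, out.j being that stage's outer ports
d2 over (v2, v1, v3) gives {out.1, v3.1} {out.2} {v1.1} {v1.2} {v2.1} {v2.2} {v3.2}, out.j being that stage's outer ports

{out.1, v3.1} {out.2} {v1.1} {v1.2} {v2.1} {v2.2} {v3.2}


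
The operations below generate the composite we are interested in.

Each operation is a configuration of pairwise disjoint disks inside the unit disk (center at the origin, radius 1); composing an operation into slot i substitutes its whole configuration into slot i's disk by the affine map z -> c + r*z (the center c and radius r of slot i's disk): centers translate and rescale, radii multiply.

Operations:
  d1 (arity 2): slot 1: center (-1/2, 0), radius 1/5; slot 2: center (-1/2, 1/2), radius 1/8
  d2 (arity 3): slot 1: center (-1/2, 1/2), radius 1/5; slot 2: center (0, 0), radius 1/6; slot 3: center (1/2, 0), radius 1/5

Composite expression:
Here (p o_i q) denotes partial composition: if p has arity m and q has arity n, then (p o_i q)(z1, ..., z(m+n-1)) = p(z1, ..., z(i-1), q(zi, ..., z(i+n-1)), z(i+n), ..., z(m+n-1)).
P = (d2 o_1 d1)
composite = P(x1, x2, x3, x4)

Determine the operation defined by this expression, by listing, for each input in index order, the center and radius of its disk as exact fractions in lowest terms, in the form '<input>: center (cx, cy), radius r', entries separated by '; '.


Nesting under d2 composes maps z -> c + r*z down each x-path.
for x1, the 2-step affine chain lands on center (-3/5, 1/2), radius 1/25
for x2, the 2-step affine chain lands on center (-3/5, 3/5), radius 1/40
for x3, the 1-step affine chain lands on center (0, 0), radius 1/6
for x4, the 1-step affine chain lands on center (1/2, 0), radius 1/5

x1: center (-3/5, 1/2), radius 1/25; x2: center (-3/5, 3/5), radius 1/40; x3: center (0, 0), radius 1/6; x4: center (1/2, 0), radius 1/5


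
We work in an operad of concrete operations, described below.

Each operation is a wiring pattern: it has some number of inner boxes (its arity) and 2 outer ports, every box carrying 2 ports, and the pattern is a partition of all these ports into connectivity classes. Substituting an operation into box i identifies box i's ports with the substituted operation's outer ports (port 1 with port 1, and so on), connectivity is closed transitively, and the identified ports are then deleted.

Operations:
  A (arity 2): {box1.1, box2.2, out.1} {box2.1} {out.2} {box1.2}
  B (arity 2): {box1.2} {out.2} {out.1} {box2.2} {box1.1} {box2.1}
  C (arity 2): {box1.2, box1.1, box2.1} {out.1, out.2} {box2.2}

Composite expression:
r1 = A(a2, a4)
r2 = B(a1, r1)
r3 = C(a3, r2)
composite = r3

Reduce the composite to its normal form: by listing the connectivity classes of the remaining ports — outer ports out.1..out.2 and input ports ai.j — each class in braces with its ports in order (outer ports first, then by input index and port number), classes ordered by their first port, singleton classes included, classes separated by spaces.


Reachability decides: close wires over C-identified ports.
A over (a2, a4) gives {out.1, a2.1, a4.2} {out.2} {a2.2} {a4.1}, out.j being that stage's outer ports
B over (a1, a2, a4) gives {out.1} {out.2} {a1.1} {a1.2} {a2.1, a4.2} {a2.2} {a4.1}, out.j being that stage's outer ports
C over (a3, a1, a2, a4) gives {out.1, out.2} {a1.1} {a1.2} {a2.1, a4.2} {a2.2} {a3.1, a3.2} {a4.1}, out.j being that stage's outer ports

{out.1, out.2} {a1.1} {a1.2} {a2.1, a4.2} {a2.2} {a3.1, a3.2} {a4.1}


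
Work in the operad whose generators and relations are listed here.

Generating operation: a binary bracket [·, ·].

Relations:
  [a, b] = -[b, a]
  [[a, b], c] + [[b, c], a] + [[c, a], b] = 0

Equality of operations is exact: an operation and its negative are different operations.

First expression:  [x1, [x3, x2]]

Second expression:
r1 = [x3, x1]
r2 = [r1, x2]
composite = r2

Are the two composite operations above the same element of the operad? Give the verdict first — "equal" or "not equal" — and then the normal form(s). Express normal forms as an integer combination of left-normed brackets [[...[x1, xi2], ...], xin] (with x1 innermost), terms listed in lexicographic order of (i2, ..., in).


Reducing the first expression gives -[[x1, x2], x3] + [[x1, x3], x2]
Reducing the second expression gives -[[x1, x3], x2]
No match — not equal.

not equal; the first gives -[[x1, x2], x3] + [[x1, x3], x2] and the second -[[x1, x3], x2]


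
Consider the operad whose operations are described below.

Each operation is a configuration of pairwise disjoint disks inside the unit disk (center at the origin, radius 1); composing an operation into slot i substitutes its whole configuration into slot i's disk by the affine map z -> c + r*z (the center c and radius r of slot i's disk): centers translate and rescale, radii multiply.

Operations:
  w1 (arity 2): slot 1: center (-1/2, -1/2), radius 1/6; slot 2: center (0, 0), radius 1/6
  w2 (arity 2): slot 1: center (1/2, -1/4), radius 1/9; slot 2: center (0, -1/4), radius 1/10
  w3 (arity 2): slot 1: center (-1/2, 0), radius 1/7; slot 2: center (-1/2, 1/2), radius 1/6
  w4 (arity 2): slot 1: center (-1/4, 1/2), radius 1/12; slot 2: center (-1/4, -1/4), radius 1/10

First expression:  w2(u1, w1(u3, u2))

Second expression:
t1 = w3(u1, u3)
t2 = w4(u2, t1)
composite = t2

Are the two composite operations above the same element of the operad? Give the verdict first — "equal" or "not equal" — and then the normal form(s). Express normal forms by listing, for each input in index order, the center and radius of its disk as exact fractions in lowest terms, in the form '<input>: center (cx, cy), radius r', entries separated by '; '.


not equal; first: u1: center (1/2, -1/4), radius 1/9; u2: center (0, -1/4), radius 1/60; u3: center (-1/20, -3/10), radius 1/60; second: u1: center (-3/10, -1/4), radius 1/70; u2: center (-1/4, 1/2), radius 1/12; u3: center (-3/10, -1/5), radius 1/60

Normal form of the first expression: u1: center (1/2, -1/4), radius 1/9; u2: center (0, -1/4), radius 1/60; u3: center (-1/20, -3/10), radius 1/60
Normal form of the second expression: u1: center (-3/10, -1/4), radius 1/70; u2: center (-1/4, 1/2), radius 1/12; u3: center (-3/10, -1/5), radius 1/60
Different reductions; not equal.


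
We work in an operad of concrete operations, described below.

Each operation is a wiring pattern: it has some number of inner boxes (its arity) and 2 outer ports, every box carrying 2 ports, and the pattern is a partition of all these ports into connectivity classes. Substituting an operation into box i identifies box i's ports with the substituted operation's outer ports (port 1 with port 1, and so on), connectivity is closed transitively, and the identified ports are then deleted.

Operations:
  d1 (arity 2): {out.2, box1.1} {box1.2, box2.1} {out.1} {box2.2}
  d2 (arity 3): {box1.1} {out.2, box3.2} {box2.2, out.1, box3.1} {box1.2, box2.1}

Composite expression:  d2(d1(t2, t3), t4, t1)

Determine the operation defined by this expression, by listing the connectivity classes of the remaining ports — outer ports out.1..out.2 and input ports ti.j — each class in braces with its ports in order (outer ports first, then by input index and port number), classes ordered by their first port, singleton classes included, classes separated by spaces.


{out.1, t1.1, t4.2} {out.2, t1.2} {t2.1, t4.1} {t2.2, t3.1} {t3.2}

Treat the ports identified at d2 as solder joints: merge, then drop.
d1 over (t2, t3) gives {out.1} {out.2, t2.1} {t2.2, t3.1} {t3.2}, out.j being that stage's outer ports
d2 over (t2, t3, t4, t1) gives {out.1, t1.1, t4.2} {out.2, t1.2} {t2.1, t4.1} {t2.2, t3.1} {t3.2}, out.j being that stage's outer ports


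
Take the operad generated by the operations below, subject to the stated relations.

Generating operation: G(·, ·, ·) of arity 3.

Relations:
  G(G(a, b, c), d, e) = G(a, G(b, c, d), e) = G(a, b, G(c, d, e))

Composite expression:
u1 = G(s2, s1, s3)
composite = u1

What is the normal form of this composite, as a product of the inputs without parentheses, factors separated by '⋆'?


s2 ⋆ s1 ⋆ s3

Associativity of G dissolves the nesting; only the s-input order survives.
G(s2, s1, s3) flattens to s2 ⋆ s1 ⋆ s3


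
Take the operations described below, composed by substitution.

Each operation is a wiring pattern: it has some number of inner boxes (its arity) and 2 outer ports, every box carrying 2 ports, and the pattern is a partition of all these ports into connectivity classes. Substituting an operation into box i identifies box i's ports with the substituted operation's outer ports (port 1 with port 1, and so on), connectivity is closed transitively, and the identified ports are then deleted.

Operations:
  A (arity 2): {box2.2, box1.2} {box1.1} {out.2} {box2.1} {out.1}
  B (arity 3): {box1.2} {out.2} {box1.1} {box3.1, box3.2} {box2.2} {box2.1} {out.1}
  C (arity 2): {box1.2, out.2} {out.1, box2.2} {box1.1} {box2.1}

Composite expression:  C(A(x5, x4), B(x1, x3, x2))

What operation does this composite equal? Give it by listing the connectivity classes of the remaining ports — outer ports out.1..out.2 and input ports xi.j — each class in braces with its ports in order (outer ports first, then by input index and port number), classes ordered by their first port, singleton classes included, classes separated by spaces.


{out.1} {out.2} {x1.1} {x1.2} {x2.1, x2.2} {x3.1} {x3.2} {x4.1} {x4.2, x5.2} {x5.1}

Treat the ports identified at C as solder joints: merge, then drop.
through A, on inputs (x5, x4): {out.1} {out.2} {x4.1} {x4.2, x5.2} {x5.1} (out.j = stage outer ports)
through B, on inputs (x1, x3, x2): {out.1} {out.2} {x1.1} {x1.2} {x2.1, x2.2} {x3.1} {x3.2} (out.j = stage outer ports)
through C, on inputs (x5, x4, x1, x3, x2): {out.1} {out.2} {x1.1} {x1.2} {x2.1, x2.2} {x3.1} {x3.2} {x4.1} {x4.2, x5.2} {x5.1} (out.j = stage outer ports)


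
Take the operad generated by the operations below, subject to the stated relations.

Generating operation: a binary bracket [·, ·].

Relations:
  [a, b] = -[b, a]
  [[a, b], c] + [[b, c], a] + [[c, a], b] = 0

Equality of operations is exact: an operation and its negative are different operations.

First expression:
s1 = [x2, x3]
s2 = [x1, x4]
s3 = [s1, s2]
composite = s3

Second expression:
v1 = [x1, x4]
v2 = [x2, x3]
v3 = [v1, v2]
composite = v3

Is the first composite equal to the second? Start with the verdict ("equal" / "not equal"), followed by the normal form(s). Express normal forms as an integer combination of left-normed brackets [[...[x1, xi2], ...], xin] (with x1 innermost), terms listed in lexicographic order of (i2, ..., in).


not equal — first -[[[x1, x4], x2], x3] + [[[x1, x4], x3], x2], second [[[x1, x4], x2], x3] - [[[x1, x4], x3], x2]

Reducing the first expression gives -[[[x1, x4], x2], x3] + [[[x1, x4], x3], x2]
Reducing the second expression gives [[[x1, x4], x2], x3] - [[[x1, x4], x3], x2]
They disagree, so not equal.


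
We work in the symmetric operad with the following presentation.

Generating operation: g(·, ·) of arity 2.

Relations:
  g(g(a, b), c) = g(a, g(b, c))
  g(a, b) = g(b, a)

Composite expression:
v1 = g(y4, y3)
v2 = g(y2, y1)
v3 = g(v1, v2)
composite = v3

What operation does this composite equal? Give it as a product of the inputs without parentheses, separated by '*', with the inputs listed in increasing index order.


Reordering under g is free, so list the y-inputs canonically.
g(y4, y3) unparenthesizes to y4 * y3
g(y2, y1) unparenthesizes to y2 * y1
g(g(y4, y3), g(y2, y1)) unparenthesizes to y4 * y3 * y2 * y1
commutativity sorts the factors: y1 * y2 * y3 * y4

y1 * y2 * y3 * y4


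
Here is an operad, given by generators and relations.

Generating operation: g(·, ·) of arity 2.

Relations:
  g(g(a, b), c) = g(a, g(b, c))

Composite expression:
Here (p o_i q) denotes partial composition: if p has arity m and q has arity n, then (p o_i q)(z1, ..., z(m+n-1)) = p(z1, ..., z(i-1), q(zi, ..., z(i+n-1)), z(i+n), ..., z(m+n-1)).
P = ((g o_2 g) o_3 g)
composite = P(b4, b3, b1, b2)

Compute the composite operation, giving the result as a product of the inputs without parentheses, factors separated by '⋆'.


b4 ⋆ b3 ⋆ b1 ⋆ b2

Associativity of g dissolves the nesting; only the b-input order survives.
g(b1, b2) linearizes to b1 ⋆ b2
g(b3, g(b1, b2)) linearizes to b3 ⋆ b1 ⋆ b2
g(b4, g(b3, g(b1, b2))) linearizes to b4 ⋆ b3 ⋆ b1 ⋆ b2


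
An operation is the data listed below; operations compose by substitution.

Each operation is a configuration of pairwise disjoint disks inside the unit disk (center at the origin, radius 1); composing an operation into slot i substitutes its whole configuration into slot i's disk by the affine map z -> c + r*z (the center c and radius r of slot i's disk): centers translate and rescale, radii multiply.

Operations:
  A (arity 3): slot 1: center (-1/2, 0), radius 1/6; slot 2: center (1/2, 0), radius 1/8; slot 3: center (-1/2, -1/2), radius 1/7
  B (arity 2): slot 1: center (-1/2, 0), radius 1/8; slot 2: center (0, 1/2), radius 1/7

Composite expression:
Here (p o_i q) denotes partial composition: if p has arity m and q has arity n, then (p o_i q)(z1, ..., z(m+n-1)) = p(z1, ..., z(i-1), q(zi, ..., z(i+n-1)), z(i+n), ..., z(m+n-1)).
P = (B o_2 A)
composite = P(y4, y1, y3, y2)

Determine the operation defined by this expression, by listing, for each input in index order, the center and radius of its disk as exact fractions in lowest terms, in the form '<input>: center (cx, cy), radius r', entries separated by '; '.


Follow each y-input down from B: c' goes to c + r*c', radius to r*r'.
for y4, the 1-step affine chain lands on center (-1/2, 0), radius 1/8
for y1, the 2-step affine chain lands on center (-1/14, 1/2), radius 1/42
for y3, the 2-step affine chain lands on center (1/14, 1/2), radius 1/56
for y2, the 2-step affine chain lands on center (-1/14, 3/7), radius 1/49

y1: center (-1/14, 1/2), radius 1/42; y2: center (-1/14, 3/7), radius 1/49; y3: center (1/14, 1/2), radius 1/56; y4: center (-1/2, 0), radius 1/8


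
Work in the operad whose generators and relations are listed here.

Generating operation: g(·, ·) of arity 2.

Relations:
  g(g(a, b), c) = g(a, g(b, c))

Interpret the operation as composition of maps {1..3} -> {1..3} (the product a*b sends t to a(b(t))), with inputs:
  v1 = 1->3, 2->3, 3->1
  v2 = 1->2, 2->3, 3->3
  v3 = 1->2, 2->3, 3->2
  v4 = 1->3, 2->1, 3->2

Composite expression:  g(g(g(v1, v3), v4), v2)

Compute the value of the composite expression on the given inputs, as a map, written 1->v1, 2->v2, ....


1->3, 2->1, 3->1


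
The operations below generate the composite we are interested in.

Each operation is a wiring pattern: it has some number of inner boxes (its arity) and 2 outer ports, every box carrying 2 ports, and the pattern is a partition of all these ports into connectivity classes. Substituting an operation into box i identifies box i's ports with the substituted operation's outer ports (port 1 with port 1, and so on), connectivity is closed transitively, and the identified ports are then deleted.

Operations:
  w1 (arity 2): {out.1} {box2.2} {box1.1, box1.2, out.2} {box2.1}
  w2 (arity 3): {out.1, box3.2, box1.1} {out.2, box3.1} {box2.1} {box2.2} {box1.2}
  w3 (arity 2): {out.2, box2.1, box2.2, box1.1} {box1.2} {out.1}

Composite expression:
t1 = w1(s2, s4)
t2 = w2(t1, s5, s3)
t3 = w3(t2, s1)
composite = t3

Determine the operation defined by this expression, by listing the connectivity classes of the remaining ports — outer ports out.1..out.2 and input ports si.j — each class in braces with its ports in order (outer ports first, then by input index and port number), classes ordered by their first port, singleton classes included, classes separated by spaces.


{out.1} {out.2, s1.1, s1.2, s3.2} {s2.1, s2.2} {s3.1} {s4.1} {s4.2} {s5.1} {s5.2}

Two ports join when wires chain via w3-identified ports.
through w1, on inputs (s2, s4): {out.1} {out.2, s2.1, s2.2} {s4.1} {s4.2} (out.j = stage outer ports)
through w2, on inputs (s2, s4, s5, s3): {out.1, s3.2} {out.2, s3.1} {s2.1, s2.2} {s4.1} {s4.2} {s5.1} {s5.2} (out.j = stage outer ports)
through w3, on inputs (s2, s4, s5, s3, s1): {out.1} {out.2, s1.1, s1.2, s3.2} {s2.1, s2.2} {s3.1} {s4.1} {s4.2} {s5.1} {s5.2} (out.j = stage outer ports)


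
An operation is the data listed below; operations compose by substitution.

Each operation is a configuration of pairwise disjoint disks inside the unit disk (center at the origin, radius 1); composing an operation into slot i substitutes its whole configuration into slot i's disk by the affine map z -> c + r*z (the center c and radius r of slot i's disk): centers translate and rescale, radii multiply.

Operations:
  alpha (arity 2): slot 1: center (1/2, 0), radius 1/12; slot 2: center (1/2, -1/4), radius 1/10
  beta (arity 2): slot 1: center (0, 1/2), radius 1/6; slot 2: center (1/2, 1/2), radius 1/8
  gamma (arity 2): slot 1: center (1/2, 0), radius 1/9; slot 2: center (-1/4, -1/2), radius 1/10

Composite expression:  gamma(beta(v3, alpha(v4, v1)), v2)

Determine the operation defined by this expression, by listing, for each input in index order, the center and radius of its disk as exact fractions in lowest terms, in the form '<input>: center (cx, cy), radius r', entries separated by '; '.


v1: center (9/16, 5/96), radius 1/720; v2: center (-1/4, -1/2), radius 1/10; v3: center (1/2, 1/18), radius 1/54; v4: center (9/16, 1/18), radius 1/864


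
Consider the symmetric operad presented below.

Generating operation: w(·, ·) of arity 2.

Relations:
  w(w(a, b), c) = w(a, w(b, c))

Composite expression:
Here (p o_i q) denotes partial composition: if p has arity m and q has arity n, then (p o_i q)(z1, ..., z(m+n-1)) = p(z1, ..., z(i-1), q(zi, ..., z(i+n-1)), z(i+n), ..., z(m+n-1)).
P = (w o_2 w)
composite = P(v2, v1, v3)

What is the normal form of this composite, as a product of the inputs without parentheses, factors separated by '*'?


v2 * v1 * v3

All parenthesizations of w agree; list the v-inputs left to right.
w(v1, v3) unparenthesizes to v1 * v3
w(v2, w(v1, v3)) unparenthesizes to v2 * v1 * v3


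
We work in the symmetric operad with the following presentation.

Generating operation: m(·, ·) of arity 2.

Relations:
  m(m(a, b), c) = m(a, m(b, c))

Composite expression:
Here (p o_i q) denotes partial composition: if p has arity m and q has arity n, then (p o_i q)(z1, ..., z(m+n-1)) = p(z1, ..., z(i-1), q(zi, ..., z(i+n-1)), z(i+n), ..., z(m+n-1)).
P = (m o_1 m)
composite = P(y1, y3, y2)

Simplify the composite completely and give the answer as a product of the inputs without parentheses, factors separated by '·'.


y1 · y3 · y2

Associativity of m dissolves the nesting; only the y-input order survives.
m(y1, y3) linearizes to y1 · y3
m(m(y1, y3), y2) linearizes to y1 · y3 · y2


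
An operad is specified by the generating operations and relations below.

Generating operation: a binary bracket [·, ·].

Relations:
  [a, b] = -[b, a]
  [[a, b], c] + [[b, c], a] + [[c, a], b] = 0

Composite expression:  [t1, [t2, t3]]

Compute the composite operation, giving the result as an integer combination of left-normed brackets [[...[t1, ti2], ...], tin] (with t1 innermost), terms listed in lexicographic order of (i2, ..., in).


[[t1, t2], t3] - [[t1, t3], t2]

In the tensor algebra, words opening t1 carry the t1-anchored form.
Composite bracket: [t1, [t2, t3]]
Full expansion: 4 signed words from ab - ba (2^2 = 4).
Words beginning with t1 determine it all:
  the word t1t2t3 carries sign +1 and contributes +[[t1, t2], t3]
  the word t1t3t2 carries sign -1 and contributes -[[t1, t3], t2]


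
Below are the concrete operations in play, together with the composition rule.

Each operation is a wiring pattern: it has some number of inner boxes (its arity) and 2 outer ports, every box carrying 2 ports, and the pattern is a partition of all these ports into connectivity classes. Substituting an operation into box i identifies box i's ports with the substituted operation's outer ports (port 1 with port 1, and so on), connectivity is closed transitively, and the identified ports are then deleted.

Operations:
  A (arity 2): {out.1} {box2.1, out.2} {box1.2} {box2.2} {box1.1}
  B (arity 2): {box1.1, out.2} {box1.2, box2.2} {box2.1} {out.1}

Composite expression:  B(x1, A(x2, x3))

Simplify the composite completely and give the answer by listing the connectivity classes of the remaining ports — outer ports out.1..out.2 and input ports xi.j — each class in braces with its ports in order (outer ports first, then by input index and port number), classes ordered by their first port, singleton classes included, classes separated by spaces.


{out.1} {out.2, x1.1} {x1.2, x3.1} {x2.1} {x2.2} {x3.2}


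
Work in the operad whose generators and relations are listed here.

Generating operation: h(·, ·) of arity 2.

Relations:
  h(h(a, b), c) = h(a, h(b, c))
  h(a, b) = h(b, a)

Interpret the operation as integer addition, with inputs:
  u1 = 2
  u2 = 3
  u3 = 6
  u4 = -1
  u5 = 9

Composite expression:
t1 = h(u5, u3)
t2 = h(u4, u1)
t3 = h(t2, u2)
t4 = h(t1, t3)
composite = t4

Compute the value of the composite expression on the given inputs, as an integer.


19


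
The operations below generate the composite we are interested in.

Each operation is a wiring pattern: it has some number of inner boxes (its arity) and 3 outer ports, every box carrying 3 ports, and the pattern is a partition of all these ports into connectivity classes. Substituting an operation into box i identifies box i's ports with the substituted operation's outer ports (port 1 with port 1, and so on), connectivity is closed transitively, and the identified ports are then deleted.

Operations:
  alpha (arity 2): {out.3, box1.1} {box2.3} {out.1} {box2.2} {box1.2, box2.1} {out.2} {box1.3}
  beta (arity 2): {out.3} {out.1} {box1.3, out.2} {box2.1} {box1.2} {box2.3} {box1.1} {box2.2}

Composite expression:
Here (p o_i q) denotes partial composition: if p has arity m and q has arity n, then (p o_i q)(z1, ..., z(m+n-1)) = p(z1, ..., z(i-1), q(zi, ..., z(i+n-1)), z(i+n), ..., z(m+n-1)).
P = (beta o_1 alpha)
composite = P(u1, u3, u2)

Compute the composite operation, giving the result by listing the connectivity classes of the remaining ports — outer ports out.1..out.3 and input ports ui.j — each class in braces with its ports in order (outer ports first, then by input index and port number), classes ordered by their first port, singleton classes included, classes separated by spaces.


{out.1} {out.2, u1.1} {out.3} {u1.2, u3.1} {u1.3} {u2.1} {u2.2} {u2.3} {u3.2} {u3.3}


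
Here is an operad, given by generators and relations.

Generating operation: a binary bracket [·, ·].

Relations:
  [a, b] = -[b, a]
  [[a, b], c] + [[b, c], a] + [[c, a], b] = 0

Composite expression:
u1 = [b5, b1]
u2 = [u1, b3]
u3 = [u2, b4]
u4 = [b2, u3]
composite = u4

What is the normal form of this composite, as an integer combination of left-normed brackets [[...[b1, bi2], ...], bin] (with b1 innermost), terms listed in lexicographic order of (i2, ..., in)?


[[[[b1, b5], b3], b4], b2]

Left-normed coefficients sit on the b1-initial expansion words.
Composite bracket: [b2, [[[b5, b1], b3], b4]]
Under [a, b] = ab - ba we get 16 signed associative words (2^4 = 16).
Coefficients come from the b1-initial words:
  the word b1b5b3b4b2 carries sign +1 and contributes +[[[[b1, b5], b3], b4], b2]


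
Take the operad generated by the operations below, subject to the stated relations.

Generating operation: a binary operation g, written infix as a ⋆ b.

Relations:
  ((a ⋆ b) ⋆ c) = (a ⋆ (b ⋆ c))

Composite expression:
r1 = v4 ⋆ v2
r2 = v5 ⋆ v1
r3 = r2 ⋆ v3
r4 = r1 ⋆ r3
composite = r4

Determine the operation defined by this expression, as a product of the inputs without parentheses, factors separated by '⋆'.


Associativity of g dissolves the nesting; only the v-input order survives.
(v4 ⋆ v2) reduces to v4 ⋆ v2
(v5 ⋆ v1) reduces to v5 ⋆ v1
((v5 ⋆ v1) ⋆ v3) reduces to v5 ⋆ v1 ⋆ v3
((v4 ⋆ v2) ⋆ ((v5 ⋆ v1) ⋆ v3)) reduces to v4 ⋆ v2 ⋆ v5 ⋆ v1 ⋆ v3

v4 ⋆ v2 ⋆ v5 ⋆ v1 ⋆ v3


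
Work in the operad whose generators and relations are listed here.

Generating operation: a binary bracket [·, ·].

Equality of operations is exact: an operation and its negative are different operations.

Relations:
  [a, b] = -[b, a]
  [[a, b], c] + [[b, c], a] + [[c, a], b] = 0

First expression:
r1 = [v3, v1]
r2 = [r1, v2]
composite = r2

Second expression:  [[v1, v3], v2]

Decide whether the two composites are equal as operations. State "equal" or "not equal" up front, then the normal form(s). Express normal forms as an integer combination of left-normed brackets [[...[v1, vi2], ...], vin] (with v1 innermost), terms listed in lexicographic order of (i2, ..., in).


The first composite normalizes to -[[v1, v3], v2]
The second composite normalizes to [[v1, v3], v2]
The normal forms differ: not equal.

not equal — first -[[v1, v3], v2], second [[v1, v3], v2]


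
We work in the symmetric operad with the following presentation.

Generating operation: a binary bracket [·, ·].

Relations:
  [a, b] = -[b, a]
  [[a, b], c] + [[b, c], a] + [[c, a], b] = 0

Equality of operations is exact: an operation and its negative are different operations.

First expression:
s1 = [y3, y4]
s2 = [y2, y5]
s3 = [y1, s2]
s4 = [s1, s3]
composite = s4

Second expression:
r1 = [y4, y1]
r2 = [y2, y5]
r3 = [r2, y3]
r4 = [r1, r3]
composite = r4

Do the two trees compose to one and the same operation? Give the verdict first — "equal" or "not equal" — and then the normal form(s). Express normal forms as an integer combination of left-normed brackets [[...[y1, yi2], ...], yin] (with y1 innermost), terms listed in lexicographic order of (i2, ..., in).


not equal; the first gives -[[[[y1, y2], y5], y3], y4] + [[[[y1, y2], y5], y4], y3] + [[[[y1, y5], y2], y3], y4] - [[[[y1, y5], y2], y4], y3] and the second -[[[[y1, y4], y2], y5], y3] + [[[[y1, y4], y3], y2], y5] - [[[[y1, y4], y3], y5], y2] + [[[[y1, y4], y5], y2], y3]

In normal form, the first expression is -[[[[y1, y2], y5], y3], y4] + [[[[y1, y2], y5], y4], y3] + [[[[y1, y5], y2], y3], y4] - [[[[y1, y5], y2], y4], y3]
In normal form, the second expression is -[[[[y1, y4], y2], y5], y3] + [[[[y1, y4], y3], y2], y5] - [[[[y1, y4], y3], y5], y2] + [[[[y1, y4], y5], y2], y3]
Distinct normal forms: not equal.


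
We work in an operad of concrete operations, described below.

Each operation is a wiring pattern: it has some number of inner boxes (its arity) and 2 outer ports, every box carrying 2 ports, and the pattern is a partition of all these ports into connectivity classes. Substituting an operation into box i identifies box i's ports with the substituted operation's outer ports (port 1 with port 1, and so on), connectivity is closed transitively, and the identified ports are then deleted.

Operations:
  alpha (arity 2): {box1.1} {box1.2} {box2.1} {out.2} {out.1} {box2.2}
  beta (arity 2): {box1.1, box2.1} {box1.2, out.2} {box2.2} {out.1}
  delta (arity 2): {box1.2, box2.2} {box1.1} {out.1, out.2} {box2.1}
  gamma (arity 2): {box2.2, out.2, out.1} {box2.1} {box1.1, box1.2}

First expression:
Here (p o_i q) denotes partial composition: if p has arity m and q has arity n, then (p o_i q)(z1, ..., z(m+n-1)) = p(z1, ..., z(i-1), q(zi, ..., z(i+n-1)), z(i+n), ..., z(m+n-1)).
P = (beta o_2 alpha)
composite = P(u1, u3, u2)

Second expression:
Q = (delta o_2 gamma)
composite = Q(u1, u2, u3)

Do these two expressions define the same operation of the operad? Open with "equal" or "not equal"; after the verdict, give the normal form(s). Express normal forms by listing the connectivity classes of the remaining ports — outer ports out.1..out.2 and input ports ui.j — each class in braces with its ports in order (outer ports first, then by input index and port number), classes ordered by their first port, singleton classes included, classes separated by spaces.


not equal — first {out.1} {out.2, u1.2} {u1.1} {u2.1} {u2.2} {u3.1} {u3.2}, second {out.1, out.2} {u1.1} {u1.2, u3.2} {u2.1, u2.2} {u3.1}


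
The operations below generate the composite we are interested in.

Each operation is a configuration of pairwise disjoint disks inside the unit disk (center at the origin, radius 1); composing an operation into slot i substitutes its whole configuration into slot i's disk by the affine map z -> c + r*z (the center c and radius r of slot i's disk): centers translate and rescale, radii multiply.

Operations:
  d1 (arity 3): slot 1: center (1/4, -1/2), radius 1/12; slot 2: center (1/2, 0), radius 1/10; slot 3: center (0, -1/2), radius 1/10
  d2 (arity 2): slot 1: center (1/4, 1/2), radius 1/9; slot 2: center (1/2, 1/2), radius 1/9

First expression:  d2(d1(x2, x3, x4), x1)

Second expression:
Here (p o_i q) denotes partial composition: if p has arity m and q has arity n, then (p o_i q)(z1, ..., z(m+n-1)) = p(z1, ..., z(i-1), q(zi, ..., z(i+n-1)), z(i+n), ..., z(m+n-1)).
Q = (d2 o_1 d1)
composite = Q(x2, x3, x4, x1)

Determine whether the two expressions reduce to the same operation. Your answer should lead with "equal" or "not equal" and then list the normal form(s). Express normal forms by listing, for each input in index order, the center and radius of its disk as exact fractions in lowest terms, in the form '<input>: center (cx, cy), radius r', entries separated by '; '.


equal — both sides give x1: center (1/2, 1/2), radius 1/9; x2: center (5/18, 4/9), radius 1/108; x3: center (11/36, 1/2), radius 1/90; x4: center (1/4, 4/9), radius 1/90

Reducing the first expression gives x1: center (1/2, 1/2), radius 1/9; x2: center (5/18, 4/9), radius 1/108; x3: center (11/36, 1/2), radius 1/90; x4: center (1/4, 4/9), radius 1/90
Reducing the second expression gives x1: center (1/2, 1/2), radius 1/9; x2: center (5/18, 4/9), radius 1/108; x3: center (11/36, 1/2), radius 1/90; x4: center (1/4, 4/9), radius 1/90
The forms coincide; equal.


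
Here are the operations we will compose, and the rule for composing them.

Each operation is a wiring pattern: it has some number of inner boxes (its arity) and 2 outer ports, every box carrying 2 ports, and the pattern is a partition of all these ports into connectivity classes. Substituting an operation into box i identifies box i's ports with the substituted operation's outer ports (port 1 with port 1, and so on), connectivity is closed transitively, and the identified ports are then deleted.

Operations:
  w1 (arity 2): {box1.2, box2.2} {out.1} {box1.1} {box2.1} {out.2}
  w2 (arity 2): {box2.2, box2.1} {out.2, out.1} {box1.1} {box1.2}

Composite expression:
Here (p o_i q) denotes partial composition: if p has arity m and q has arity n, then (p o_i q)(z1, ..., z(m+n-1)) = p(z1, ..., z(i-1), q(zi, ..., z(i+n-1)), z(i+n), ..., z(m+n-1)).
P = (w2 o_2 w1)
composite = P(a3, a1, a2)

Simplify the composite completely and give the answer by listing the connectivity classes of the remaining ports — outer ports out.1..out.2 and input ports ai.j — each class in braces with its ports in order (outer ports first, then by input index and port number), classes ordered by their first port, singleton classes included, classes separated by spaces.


{out.1, out.2} {a1.1} {a1.2, a2.2} {a2.1} {a3.1} {a3.2}

Treat the ports identified at w2 as solder joints: merge, then drop.
composing w1 on (a1, a2), with out.j its own outer ports: {out.1} {out.2} {a1.1} {a1.2, a2.2} {a2.1}
composing w2 on (a3, a1, a2), with out.j its own outer ports: {out.1, out.2} {a1.1} {a1.2, a2.2} {a2.1} {a3.1} {a3.2}


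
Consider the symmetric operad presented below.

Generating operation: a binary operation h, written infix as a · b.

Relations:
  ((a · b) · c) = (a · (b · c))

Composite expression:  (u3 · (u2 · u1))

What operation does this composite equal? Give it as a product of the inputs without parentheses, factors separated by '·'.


Associativity of h dissolves the nesting; only the u-input order survives.
(u2 · u1) unparenthesizes to u2 · u1
(u3 · (u2 · u1)) unparenthesizes to u3 · u2 · u1

u3 · u2 · u1


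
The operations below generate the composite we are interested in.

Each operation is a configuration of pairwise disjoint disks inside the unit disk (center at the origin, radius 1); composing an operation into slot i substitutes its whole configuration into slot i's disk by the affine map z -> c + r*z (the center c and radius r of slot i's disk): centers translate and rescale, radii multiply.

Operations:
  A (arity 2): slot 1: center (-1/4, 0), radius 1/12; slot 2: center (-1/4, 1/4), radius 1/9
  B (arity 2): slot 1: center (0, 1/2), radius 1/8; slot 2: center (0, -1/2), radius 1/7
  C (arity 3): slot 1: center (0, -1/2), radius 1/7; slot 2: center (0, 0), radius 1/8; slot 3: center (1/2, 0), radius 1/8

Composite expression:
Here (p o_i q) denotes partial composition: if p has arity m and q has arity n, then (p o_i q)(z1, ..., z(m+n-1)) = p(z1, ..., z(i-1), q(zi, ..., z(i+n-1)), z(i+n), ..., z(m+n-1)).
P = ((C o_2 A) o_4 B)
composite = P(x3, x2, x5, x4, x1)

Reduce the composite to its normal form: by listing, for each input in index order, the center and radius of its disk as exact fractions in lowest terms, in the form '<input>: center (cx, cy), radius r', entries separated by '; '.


x1: center (1/2, -1/16), radius 1/56; x2: center (-1/32, 0), radius 1/96; x3: center (0, -1/2), radius 1/7; x4: center (1/2, 1/16), radius 1/64; x5: center (-1/32, 1/32), radius 1/72

Each x-disk chains the slot maps above it in C; radii multiply.
for x3, the 1-step affine chain lands on center (0, -1/2), radius 1/7
for x2, the 2-step affine chain lands on center (-1/32, 0), radius 1/96
for x5, the 2-step affine chain lands on center (-1/32, 1/32), radius 1/72
for x4, the 2-step affine chain lands on center (1/2, 1/16), radius 1/64
for x1, the 2-step affine chain lands on center (1/2, -1/16), radius 1/56
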